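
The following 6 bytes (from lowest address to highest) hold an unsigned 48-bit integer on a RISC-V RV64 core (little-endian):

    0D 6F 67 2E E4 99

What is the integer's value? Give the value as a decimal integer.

In little-endian order the low byte comes first in memory.
Reassemble most-significant byte first: 99 E4 2E 67 6F 0D → 0x99E42E676F0D.
0x99E42E676F0D = 169205310123789.

169205310123789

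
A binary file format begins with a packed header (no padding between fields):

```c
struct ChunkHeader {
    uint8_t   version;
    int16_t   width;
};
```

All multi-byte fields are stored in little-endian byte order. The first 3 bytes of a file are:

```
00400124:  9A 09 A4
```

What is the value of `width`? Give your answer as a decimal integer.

`width` follows `version` (1 byte), so it starts at byte offset 1 and occupies 2 bytes.
Bytes at offsets 1..2: 09 A4.
Little-endian stores the least-significant byte at the lowest address.
Reassemble most-significant byte first: A4 09 → 0xA409.
Top bit is set, so as a signed 16-bit value this is 0xA409 − 2^16 = -23543.

-23543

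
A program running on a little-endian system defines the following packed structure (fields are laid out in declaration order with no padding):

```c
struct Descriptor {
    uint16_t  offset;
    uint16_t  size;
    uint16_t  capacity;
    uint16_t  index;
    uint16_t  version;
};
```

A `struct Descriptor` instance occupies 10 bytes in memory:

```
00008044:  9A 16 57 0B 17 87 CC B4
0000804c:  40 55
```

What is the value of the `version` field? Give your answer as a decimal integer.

`version` follows `offset` (2 B), `size` (2 B), `capacity` (2 B), `index` (2 B), so it starts at offset 2 + 2 + 2 + 2 = 8 and occupies 2 bytes.
Bytes at offsets 8..9: 40 55.
Little-endian stores the least-significant byte at the lowest address.
Reassemble most-significant byte first: 55 40 → 0x5540.
0x5540 = 21824.

21824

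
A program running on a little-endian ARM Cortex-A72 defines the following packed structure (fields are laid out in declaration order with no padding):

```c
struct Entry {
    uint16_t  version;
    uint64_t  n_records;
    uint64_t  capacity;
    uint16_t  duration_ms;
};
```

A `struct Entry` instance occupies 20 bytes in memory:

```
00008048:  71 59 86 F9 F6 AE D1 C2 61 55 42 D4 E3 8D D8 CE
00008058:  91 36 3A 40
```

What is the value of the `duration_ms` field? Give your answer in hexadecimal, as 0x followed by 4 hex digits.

0x403A

`duration_ms` follows `version` (2 B), `n_records` (8 B), `capacity` (8 B), so it starts at offset 2 + 8 + 8 = 18 and occupies 2 bytes.
Bytes at offsets 18..19: 3A 40.
In little-endian order the low byte comes first in memory.
Reassemble most-significant byte first: 40 3A → 0x403A.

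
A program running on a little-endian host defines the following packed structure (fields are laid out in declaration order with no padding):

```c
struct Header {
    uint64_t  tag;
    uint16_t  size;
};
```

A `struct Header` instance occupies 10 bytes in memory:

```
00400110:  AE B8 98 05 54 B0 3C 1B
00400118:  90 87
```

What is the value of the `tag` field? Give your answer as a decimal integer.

`tag` is the first field, at byte offset 0, occupying 8 bytes.
Bytes at offsets 0..7: AE B8 98 05 54 B0 3C 1B.
Little-endian: lowest address holds the least-significant byte.
Reassemble most-significant byte first: 1B 3C B0 54 05 98 B8 AE → 0x1B3CB0540598B8AE.
0x1B3CB0540598B8AE = 1962637412544329902.

1962637412544329902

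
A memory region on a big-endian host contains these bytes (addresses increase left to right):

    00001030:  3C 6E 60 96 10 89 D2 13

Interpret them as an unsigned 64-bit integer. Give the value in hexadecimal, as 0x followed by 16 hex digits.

0x3C6E60961089D213

Big-endian stores the most-significant byte at the lowest address.
The bytes are already most-significant first: 0x3C6E60961089D213.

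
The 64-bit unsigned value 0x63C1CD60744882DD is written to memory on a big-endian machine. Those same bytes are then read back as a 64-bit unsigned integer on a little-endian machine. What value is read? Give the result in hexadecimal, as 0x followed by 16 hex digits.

Stored big-endian, the bytes at ascending addresses are 63 C1 CD 60 74 48 82 DD.
Read back as little-endian, the first byte is least significant, giving 0xDD82487460CDC163.

0xDD82487460CDC163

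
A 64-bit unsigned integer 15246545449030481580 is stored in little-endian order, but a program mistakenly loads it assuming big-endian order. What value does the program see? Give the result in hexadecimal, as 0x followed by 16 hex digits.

0xAC764F654E9C96D3

15246545449030481580 in 64-bit hexadecimal is 0xD3969C4E654F76AC.
Stored little-endian, the bytes at ascending addresses are AC 76 4F 65 4E 9C 96 D3.
Read back as big-endian, the last byte is least significant, giving 0xAC764F654E9C96D3.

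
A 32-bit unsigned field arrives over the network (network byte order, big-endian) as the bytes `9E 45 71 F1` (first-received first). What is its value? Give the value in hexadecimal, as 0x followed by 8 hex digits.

0x9E4571F1

Big-endian: lowest address holds the most-significant byte.
The bytes are already most-significant first: 0x9E4571F1.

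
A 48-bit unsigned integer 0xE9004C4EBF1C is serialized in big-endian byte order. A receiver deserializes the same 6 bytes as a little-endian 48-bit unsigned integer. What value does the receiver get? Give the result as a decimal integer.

Stored big-endian, the bytes at ascending addresses are E9 00 4C 4E BF 1C.
Read back as little-endian, the first byte is least significant, giving 0x1CBF4E4C00E9.
0x1CBF4E4C00E9 = 31607977935081.

31607977935081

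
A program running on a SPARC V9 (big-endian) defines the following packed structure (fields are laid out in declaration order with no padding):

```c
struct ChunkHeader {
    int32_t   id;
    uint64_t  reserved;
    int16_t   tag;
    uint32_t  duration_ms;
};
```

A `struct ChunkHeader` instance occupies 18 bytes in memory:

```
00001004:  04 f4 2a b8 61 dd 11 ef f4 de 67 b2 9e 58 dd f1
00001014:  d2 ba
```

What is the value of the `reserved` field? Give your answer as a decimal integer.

`reserved` follows `id` (4 bytes), so it starts at byte offset 4 and occupies 8 bytes.
Bytes at offsets 4..11: 61 DD 11 EF F4 DE 67 B2.
Big-endian: lowest address holds the most-significant byte.
The bytes are already most-significant first: 0x61DD11EFF4DE67B2.
0x61DD11EFF4DE67B2 = 7051812313835136946.

7051812313835136946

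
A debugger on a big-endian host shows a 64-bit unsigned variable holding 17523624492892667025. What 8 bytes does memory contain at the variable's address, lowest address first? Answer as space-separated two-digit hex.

F3 30 6B A1 D4 33 BC 91

17523624492892667025 in hexadecimal, padded to 64 bits, is 0xF3306BA1D433BC91.
Split into bytes (most-significant first): F3 30 6B A1 D4 33 BC 91.
In big-endian order the high byte comes first in memory.
So the memory order matches the most-significant-first order: F3 30 6B A1 D4 33 BC 91.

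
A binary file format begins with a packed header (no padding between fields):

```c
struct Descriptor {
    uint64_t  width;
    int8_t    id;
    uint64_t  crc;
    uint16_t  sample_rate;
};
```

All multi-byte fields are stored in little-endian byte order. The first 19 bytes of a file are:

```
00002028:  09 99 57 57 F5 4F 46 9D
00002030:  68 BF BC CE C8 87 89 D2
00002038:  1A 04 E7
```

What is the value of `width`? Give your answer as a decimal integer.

11332833427475372297

`width` is the first field, at byte offset 0, occupying 8 bytes.
Bytes at offsets 0..7: 09 99 57 57 F5 4F 46 9D.
Little-endian: lowest address holds the least-significant byte.
Reassemble most-significant byte first: 9D 46 4F F5 57 57 99 09 → 0x9D464FF557579909.
0x9D464FF557579909 = 11332833427475372297.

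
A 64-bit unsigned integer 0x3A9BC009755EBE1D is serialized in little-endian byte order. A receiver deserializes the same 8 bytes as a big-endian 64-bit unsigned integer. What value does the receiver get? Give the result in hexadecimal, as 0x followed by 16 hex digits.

0x1DBE5E7509C09B3A

Stored little-endian, the bytes at ascending addresses are 1D BE 5E 75 09 C0 9B 3A.
Read back as big-endian, the last byte is least significant, giving 0x1DBE5E7509C09B3A.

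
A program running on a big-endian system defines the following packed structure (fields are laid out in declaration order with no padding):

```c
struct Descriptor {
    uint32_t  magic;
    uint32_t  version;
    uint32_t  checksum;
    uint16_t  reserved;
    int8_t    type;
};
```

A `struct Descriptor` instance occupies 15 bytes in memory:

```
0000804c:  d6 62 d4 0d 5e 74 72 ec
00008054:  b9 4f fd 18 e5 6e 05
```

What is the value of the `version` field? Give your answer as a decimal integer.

`version` follows `magic` (4 bytes), so it starts at byte offset 4 and occupies 4 bytes.
Bytes at offsets 4..7: 5E 74 72 EC.
Big-endian stores the most-significant byte at the lowest address.
The bytes are already most-significant first: 0x5E7472EC.
0x5E7472EC = 1584689900.

1584689900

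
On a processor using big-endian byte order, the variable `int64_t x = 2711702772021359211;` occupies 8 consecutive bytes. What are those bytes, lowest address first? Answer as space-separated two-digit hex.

2711702772021359211 in hexadecimal, padded to 64 bits, is 0x25A1E74DCEC6726B.
Split into bytes (most-significant first): 25 A1 E7 4D CE C6 72 6B.
In big-endian order the high byte comes first in memory.
So the memory order matches the most-significant-first order: 25 A1 E7 4D CE C6 72 6B.

25 A1 E7 4D CE C6 72 6B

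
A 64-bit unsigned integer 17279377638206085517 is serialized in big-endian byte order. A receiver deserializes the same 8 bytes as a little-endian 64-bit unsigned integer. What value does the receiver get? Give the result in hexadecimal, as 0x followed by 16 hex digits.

17279377638206085517 in 64-bit hexadecimal is 0xEFCCAE69711A198D.
Stored big-endian, the bytes at ascending addresses are EF CC AE 69 71 1A 19 8D.
Read back as little-endian, the first byte is least significant, giving 0x8D191A7169AECCEF.

0x8D191A7169AECCEF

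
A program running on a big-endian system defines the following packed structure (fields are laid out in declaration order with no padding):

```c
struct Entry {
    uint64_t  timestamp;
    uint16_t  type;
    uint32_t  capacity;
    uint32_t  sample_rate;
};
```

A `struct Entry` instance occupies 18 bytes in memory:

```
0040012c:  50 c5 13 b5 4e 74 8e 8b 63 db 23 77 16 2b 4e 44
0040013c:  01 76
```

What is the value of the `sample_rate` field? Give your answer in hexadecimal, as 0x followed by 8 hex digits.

`sample_rate` follows `timestamp` (8 B), `type` (2 B), `capacity` (4 B), so it starts at offset 8 + 2 + 4 = 14 and occupies 4 bytes.
Bytes at offsets 14..17: 4E 44 01 76.
In big-endian order the high byte comes first in memory.
The bytes are already most-significant first: 0x4E440176.

0x4E440176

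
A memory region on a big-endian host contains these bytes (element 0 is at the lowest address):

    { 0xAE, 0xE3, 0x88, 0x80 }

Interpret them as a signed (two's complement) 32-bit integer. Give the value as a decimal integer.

In big-endian order the high byte comes first in memory.
The bytes are already most-significant first: 0xAEE38880.
Top bit is set, so as a signed 32-bit value this is 0xAEE38880 − 2^32 = -1360820096.

-1360820096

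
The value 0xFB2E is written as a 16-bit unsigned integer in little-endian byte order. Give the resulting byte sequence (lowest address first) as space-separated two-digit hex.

2E FB

Split into bytes (most-significant first): FB 2E.
Little-endian stores the least-significant byte at the lowest address.
So at ascending addresses the bytes are 2E FB.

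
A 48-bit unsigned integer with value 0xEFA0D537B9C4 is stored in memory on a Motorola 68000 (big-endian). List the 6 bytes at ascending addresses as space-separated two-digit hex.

Split into bytes (most-significant first): EF A0 D5 37 B9 C4.
In big-endian order the high byte comes first in memory.
So the memory order matches the most-significant-first order: EF A0 D5 37 B9 C4.

EF A0 D5 37 B9 C4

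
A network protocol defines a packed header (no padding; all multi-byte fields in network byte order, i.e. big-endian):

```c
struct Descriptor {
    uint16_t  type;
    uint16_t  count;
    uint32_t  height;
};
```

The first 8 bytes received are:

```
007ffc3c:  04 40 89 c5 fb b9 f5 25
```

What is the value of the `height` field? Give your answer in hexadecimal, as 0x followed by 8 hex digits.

0xFBB9F525

`height` follows `type` (2 B), `count` (2 B), so it starts at offset 2 + 2 = 4 and occupies 4 bytes.
Bytes at offsets 4..7: FB B9 F5 25.
In big-endian order the high byte comes first in memory.
The bytes are already most-significant first: 0xFBB9F525.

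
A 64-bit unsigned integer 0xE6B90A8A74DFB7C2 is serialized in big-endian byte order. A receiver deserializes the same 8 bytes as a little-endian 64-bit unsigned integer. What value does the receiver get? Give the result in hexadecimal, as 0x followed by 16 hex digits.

Stored big-endian, the bytes at ascending addresses are E6 B9 0A 8A 74 DF B7 C2.
Read back as little-endian, the first byte is least significant, giving 0xC2B7DF748A0AB9E6.

0xC2B7DF748A0AB9E6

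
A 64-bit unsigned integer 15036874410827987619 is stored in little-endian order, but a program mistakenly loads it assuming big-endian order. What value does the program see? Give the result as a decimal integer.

15036874410827987619 in 64-bit hexadecimal is 0xD0ADB59B9D903AA3.
Stored little-endian, the bytes at ascending addresses are A3 3A 90 9D 9B B5 AD D0.
Read back as big-endian, the last byte is least significant, giving 0xA33A909D9BB5ADD0.
0xA33A909D9BB5ADD0 = 11761872383428111824.

11761872383428111824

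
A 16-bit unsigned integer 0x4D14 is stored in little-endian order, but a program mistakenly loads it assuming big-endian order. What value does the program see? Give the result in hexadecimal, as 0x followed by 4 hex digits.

Stored little-endian, the bytes at ascending addresses are 14 4D.
Read back as big-endian, the last byte is least significant, giving 0x144D.

0x144D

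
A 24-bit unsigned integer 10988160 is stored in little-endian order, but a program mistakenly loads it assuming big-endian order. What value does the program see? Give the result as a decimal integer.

10988160 in 24-bit hexadecimal is 0xA7AA80.
Stored little-endian, the bytes at ascending addresses are 80 AA A7.
Read back as big-endian, the last byte is least significant, giving 0x80AAA7.
0x80AAA7 = 8432295.

8432295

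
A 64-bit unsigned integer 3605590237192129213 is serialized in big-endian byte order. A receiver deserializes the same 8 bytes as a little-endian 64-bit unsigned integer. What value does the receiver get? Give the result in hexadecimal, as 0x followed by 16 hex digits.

0xBD0A74AD37A10932

3605590237192129213 in 64-bit hexadecimal is 0x3209A137AD740ABD.
Stored big-endian, the bytes at ascending addresses are 32 09 A1 37 AD 74 0A BD.
Read back as little-endian, the first byte is least significant, giving 0xBD0A74AD37A10932.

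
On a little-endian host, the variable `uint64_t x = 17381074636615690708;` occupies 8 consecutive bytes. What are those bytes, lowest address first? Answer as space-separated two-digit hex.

D4 A9 07 0A 4B FB 35 F1

17381074636615690708 in hexadecimal, padded to 64 bits, is 0xF135FB4B0A07A9D4.
Split into bytes (most-significant first): F1 35 FB 4B 0A 07 A9 D4.
Little-endian: lowest address holds the least-significant byte.
So at ascending addresses the bytes are D4 A9 07 0A 4B FB 35 F1.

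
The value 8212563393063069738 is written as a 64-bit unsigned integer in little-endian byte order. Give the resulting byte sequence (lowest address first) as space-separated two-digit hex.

2A A8 E6 DA E4 E2 F8 71

8212563393063069738 in hexadecimal, padded to 64 bits, is 0x71F8E2E4DAE6A82A.
Split into bytes (most-significant first): 71 F8 E2 E4 DA E6 A8 2A.
Little-endian stores the least-significant byte at the lowest address.
So at ascending addresses the bytes are 2A A8 E6 DA E4 E2 F8 71.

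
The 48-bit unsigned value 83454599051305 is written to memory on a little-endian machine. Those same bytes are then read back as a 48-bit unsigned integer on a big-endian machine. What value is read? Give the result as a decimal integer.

83454599051305 in 48-bit hexadecimal is 0x4BE6C9BB3829.
Stored little-endian, the bytes at ascending addresses are 29 38 BB C9 E6 4B.
Read back as big-endian, the last byte is least significant, giving 0x2938BBC9E64B.
0x2938BBC9E64B = 45323645478475.

45323645478475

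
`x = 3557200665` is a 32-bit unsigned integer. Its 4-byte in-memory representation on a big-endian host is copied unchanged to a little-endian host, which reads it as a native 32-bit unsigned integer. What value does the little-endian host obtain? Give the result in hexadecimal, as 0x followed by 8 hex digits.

3557200665 in 32-bit hexadecimal is 0xD4069319.
Stored big-endian, the bytes at ascending addresses are D4 06 93 19.
Read back as little-endian, the first byte is least significant, giving 0x199306D4.

0x199306D4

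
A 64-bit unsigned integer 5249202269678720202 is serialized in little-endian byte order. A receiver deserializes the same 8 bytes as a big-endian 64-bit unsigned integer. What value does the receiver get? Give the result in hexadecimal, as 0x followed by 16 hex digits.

0xCAD45F1EA7E9D848

5249202269678720202 in 64-bit hexadecimal is 0x48D8E9A71E5FD4CA.
Stored little-endian, the bytes at ascending addresses are CA D4 5F 1E A7 E9 D8 48.
Read back as big-endian, the last byte is least significant, giving 0xCAD45F1EA7E9D848.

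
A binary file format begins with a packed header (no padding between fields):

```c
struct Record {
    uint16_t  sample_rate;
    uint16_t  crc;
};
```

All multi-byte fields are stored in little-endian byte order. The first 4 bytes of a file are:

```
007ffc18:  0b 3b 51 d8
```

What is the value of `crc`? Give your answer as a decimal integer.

55377

`crc` follows `sample_rate` (2 bytes), so it starts at byte offset 2 and occupies 2 bytes.
Bytes at offsets 2..3: 51 D8.
In little-endian order the low byte comes first in memory.
Reassemble most-significant byte first: D8 51 → 0xD851.
0xD851 = 55377.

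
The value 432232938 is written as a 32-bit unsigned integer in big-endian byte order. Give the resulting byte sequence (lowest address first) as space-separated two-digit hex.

19 C3 59 EA

432232938 in hexadecimal, padded to 32 bits, is 0x19C359EA.
Split into bytes (most-significant first): 19 C3 59 EA.
Big-endian: lowest address holds the most-significant byte.
So the memory order matches the most-significant-first order: 19 C3 59 EA.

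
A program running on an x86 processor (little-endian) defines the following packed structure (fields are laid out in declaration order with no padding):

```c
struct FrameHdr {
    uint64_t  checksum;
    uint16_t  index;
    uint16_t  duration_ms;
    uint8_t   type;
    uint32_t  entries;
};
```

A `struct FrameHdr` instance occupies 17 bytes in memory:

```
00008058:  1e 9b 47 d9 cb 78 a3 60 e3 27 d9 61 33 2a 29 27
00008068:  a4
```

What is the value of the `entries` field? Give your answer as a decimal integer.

2754029866

`entries` follows `checksum` (8 B), `index` (2 B), `duration_ms` (2 B), `type` (1 B), so it starts at offset 8 + 2 + 2 + 1 = 13 and occupies 4 bytes.
Bytes at offsets 13..16: 2A 29 27 A4.
Little-endian stores the least-significant byte at the lowest address.
Reassemble most-significant byte first: A4 27 29 2A → 0xA427292A.
0xA427292A = 2754029866.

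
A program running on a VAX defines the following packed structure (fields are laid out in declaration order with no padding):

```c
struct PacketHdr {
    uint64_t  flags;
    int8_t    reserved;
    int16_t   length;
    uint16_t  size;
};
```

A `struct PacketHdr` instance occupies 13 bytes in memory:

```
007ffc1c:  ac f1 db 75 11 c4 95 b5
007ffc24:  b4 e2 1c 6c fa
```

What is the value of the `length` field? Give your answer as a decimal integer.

`length` follows `flags` (8 B), `reserved` (1 B), so it starts at offset 8 + 1 = 9 and occupies 2 bytes.
Bytes at offsets 9..10: E2 1C.
Little-endian stores the least-significant byte at the lowest address.
Reassemble most-significant byte first: 1C E2 → 0x1CE2.
0x1CE2 = 7394.

7394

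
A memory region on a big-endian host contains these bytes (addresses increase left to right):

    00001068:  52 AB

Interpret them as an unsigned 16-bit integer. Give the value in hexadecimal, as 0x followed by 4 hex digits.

In big-endian order the high byte comes first in memory.
The bytes are already most-significant first: 0x52AB.

0x52AB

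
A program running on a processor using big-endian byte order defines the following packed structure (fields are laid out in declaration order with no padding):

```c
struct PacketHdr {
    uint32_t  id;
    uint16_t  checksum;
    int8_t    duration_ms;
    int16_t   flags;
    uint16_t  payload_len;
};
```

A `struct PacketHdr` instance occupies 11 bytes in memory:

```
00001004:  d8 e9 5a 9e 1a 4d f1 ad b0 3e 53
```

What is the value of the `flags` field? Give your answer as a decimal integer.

-21072

`flags` follows `id` (4 B), `checksum` (2 B), `duration_ms` (1 B), so it starts at offset 4 + 2 + 1 = 7 and occupies 2 bytes.
Bytes at offsets 7..8: AD B0.
Big-endian stores the most-significant byte at the lowest address.
The bytes are already most-significant first: 0xADB0.
Top bit is set, so as a signed 16-bit value this is 0xADB0 − 2^16 = -21072.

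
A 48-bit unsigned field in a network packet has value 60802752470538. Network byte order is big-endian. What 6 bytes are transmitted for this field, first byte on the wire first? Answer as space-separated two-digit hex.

60802752470538 in hexadecimal, padded to 48 bits, is 0x374CBE765E0A.
Split into bytes (most-significant first): 37 4C BE 76 5E 0A.
Big-endian: lowest address holds the most-significant byte.
So the memory order matches the most-significant-first order: 37 4C BE 76 5E 0A.

37 4C BE 76 5E 0A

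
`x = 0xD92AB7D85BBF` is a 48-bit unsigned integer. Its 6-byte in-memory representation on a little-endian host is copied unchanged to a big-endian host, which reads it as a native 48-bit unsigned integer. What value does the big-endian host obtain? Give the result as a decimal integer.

210401198811865

Stored little-endian, the bytes at ascending addresses are BF 5B D8 B7 2A D9.
Read back as big-endian, the last byte is least significant, giving 0xBF5BD8B72AD9.
0xBF5BD8B72AD9 = 210401198811865.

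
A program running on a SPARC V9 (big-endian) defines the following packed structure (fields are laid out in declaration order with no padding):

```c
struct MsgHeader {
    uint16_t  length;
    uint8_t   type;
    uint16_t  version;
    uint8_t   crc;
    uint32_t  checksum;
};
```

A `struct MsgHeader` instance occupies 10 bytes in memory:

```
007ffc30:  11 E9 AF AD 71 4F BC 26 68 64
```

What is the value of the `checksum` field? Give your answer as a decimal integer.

`checksum` follows `length` (2 B), `type` (1 B), `version` (2 B), `crc` (1 B), so it starts at offset 2 + 1 + 2 + 1 = 6 and occupies 4 bytes.
Bytes at offsets 6..9: BC 26 68 64.
Big-endian: lowest address holds the most-significant byte.
The bytes are already most-significant first: 0xBC266864.
0xBC266864 = 3156633700.

3156633700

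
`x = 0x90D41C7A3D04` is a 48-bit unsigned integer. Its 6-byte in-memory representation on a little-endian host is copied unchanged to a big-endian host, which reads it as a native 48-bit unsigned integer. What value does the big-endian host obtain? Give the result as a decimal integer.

Stored little-endian, the bytes at ascending addresses are 04 3D 7A 1C D4 90.
Read back as big-endian, the last byte is least significant, giving 0x043D7A1CD490.
0x043D7A1CD490 = 4662088225936.

4662088225936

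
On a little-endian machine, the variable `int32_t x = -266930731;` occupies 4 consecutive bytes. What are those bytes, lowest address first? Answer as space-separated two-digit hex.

D5 F5 16 F0

Two's complement of -266930731 in 32 bits: 266930731 = 0x0FE90A2B; invert → 0xF016F5D4; add 1 → 0xF016F5D5.
Split into bytes (most-significant first): F0 16 F5 D5.
In little-endian order the low byte comes first in memory.
So at ascending addresses the bytes are D5 F5 16 F0.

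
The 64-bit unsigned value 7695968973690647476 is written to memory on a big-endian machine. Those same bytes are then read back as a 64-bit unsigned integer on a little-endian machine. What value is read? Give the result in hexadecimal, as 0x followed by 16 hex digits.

7695968973690647476 in 64-bit hexadecimal is 0x6ACD9301AF4233B4.
Stored big-endian, the bytes at ascending addresses are 6A CD 93 01 AF 42 33 B4.
Read back as little-endian, the first byte is least significant, giving 0xB43342AF0193CD6A.

0xB43342AF0193CD6A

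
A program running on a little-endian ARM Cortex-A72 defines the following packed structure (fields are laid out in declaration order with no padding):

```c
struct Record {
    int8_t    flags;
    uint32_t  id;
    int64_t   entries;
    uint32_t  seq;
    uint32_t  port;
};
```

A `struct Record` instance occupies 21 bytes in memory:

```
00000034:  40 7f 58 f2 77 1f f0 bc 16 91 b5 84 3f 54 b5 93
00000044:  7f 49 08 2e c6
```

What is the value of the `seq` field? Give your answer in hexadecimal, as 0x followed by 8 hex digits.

`seq` follows `flags` (1 B), `id` (4 B), `entries` (8 B), so it starts at offset 1 + 4 + 8 = 13 and occupies 4 bytes.
Bytes at offsets 13..16: 54 B5 93 7F.
Little-endian stores the least-significant byte at the lowest address.
Reassemble most-significant byte first: 7F 93 B5 54 → 0x7F93B554.

0x7F93B554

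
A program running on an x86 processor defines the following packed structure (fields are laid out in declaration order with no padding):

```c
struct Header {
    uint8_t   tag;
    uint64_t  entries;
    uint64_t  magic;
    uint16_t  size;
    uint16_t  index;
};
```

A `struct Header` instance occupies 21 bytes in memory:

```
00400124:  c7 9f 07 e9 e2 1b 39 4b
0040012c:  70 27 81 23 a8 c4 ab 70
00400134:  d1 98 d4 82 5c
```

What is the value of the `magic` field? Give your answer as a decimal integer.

`magic` follows `tag` (1 B), `entries` (8 B), so it starts at offset 1 + 8 = 9 and occupies 8 bytes.
Bytes at offsets 9..16: 27 81 23 A8 C4 AB 70 D1.
In little-endian order the low byte comes first in memory.
Reassemble most-significant byte first: D1 70 AB C4 A8 23 81 27 → 0xD170ABC4A8238127.
0xD170ABC4A8238127 = 15091751212441370919.

15091751212441370919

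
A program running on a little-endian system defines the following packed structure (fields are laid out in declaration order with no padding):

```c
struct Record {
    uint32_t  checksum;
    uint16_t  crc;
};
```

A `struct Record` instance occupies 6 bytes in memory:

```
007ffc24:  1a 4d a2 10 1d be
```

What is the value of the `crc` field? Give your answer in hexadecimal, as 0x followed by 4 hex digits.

`crc` follows `checksum` (4 bytes), so it starts at byte offset 4 and occupies 2 bytes.
Bytes at offsets 4..5: 1D BE.
In little-endian order the low byte comes first in memory.
Reassemble most-significant byte first: BE 1D → 0xBE1D.

0xBE1D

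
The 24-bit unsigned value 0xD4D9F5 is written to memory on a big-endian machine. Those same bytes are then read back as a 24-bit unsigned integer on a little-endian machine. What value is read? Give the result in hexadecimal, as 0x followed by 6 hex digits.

Stored big-endian, the bytes at ascending addresses are D4 D9 F5.
Read back as little-endian, the first byte is least significant, giving 0xF5D9D4.

0xF5D9D4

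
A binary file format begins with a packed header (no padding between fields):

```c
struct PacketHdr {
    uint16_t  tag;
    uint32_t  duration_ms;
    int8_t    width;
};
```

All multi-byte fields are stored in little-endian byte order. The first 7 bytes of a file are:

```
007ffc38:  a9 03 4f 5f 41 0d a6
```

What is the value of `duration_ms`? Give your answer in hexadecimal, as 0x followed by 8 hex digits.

`duration_ms` follows `tag` (2 bytes), so it starts at byte offset 2 and occupies 4 bytes.
Bytes at offsets 2..5: 4F 5F 41 0D.
Little-endian: lowest address holds the least-significant byte.
Reassemble most-significant byte first: 0D 41 5F 4F → 0x0D415F4F.

0x0D415F4F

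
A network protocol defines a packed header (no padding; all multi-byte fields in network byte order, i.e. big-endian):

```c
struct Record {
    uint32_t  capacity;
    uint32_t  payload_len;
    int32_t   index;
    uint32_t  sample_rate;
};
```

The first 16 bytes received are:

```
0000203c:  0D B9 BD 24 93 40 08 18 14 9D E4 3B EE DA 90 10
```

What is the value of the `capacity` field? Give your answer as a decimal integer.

`capacity` is the first field, at byte offset 0, occupying 4 bytes.
Bytes at offsets 0..3: 0D B9 BD 24.
Big-endian: lowest address holds the most-significant byte.
The bytes are already most-significant first: 0x0DB9BD24.
0x0DB9BD24 = 230276388.

230276388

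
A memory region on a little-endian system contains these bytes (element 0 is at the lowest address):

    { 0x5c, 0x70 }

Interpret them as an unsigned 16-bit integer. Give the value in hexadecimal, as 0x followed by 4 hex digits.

Little-endian stores the least-significant byte at the lowest address.
Reassemble most-significant byte first: 70 5C → 0x705C.

0x705C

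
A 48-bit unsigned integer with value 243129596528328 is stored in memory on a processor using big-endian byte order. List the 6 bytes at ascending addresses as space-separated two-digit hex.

DD 20 05 3C 46 C8

243129596528328 in hexadecimal, padded to 48 bits, is 0xDD20053C46C8.
Split into bytes (most-significant first): DD 20 05 3C 46 C8.
In big-endian order the high byte comes first in memory.
So the memory order matches the most-significant-first order: DD 20 05 3C 46 C8.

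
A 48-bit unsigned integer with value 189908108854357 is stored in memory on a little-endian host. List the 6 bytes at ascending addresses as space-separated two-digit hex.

55 44 5E 6D B8 AC

189908108854357 in hexadecimal, padded to 48 bits, is 0xACB86D5E4455.
Split into bytes (most-significant first): AC B8 6D 5E 44 55.
Little-endian stores the least-significant byte at the lowest address.
So at ascending addresses the bytes are 55 44 5E 6D B8 AC.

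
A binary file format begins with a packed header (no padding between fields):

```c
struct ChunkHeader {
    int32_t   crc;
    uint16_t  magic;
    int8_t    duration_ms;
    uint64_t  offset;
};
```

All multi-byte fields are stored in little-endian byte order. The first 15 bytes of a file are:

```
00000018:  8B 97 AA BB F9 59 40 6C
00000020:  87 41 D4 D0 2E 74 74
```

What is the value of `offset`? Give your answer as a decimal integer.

`offset` follows `crc` (4 B), `magic` (2 B), `duration_ms` (1 B), so it starts at offset 4 + 2 + 1 = 7 and occupies 8 bytes.
Bytes at offsets 7..14: 6C 87 41 D4 D0 2E 74 74.
Little-endian: lowest address holds the least-significant byte.
Reassemble most-significant byte first: 74 74 2E D0 D4 41 87 6C → 0x74742ED0D441876C.
0x74742ED0D441876C = 8391383480147216236.

8391383480147216236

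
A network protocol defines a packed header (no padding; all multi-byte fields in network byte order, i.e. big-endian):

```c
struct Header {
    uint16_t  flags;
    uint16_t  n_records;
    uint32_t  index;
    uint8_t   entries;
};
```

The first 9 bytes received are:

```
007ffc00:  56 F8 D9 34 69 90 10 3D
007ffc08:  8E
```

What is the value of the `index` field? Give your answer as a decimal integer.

1771049021

`index` follows `flags` (2 B), `n_records` (2 B), so it starts at offset 2 + 2 = 4 and occupies 4 bytes.
Bytes at offsets 4..7: 69 90 10 3D.
Big-endian: lowest address holds the most-significant byte.
The bytes are already most-significant first: 0x6990103D.
0x6990103D = 1771049021.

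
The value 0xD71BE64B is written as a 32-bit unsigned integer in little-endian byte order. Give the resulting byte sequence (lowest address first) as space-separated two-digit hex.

Split into bytes (most-significant first): D7 1B E6 4B.
Little-endian: lowest address holds the least-significant byte.
So at ascending addresses the bytes are 4B E6 1B D7.

4B E6 1B D7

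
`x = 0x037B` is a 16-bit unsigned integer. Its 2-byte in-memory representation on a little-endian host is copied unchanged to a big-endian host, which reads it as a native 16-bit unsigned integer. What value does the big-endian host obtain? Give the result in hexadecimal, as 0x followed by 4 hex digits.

0x7B03

Stored little-endian, the bytes at ascending addresses are 7B 03.
Read back as big-endian, the last byte is least significant, giving 0x7B03.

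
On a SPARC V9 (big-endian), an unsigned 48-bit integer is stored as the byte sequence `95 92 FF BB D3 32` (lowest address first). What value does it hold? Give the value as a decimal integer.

Big-endian stores the most-significant byte at the lowest address.
The bytes are already most-significant first: 0x9592FFBBD332.
0x9592FFBBD332 = 164458588263218.

164458588263218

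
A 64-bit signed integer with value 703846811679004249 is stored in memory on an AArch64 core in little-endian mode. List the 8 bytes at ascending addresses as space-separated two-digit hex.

59 16 6B 32 F2 90 C4 09

703846811679004249 in hexadecimal, padded to 64 bits, is 0x09C490F2326B1659.
Split into bytes (most-significant first): 09 C4 90 F2 32 6B 16 59.
Little-endian stores the least-significant byte at the lowest address.
So at ascending addresses the bytes are 59 16 6B 32 F2 90 C4 09.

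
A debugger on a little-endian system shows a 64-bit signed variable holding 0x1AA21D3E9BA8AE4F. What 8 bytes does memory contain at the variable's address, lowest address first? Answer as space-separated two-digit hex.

Split into bytes (most-significant first): 1A A2 1D 3E 9B A8 AE 4F.
In little-endian order the low byte comes first in memory.
So at ascending addresses the bytes are 4F AE A8 9B 3E 1D A2 1A.

4F AE A8 9B 3E 1D A2 1A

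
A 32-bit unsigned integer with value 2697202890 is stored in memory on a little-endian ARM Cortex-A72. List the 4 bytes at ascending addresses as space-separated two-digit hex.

CA 0C C4 A0

2697202890 in hexadecimal, padded to 32 bits, is 0xA0C40CCA.
Split into bytes (most-significant first): A0 C4 0C CA.
Little-endian stores the least-significant byte at the lowest address.
So at ascending addresses the bytes are CA 0C C4 A0.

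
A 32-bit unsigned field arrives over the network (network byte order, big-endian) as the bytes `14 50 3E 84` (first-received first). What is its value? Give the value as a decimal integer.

Big-endian: lowest address holds the most-significant byte.
The bytes are already most-significant first: 0x14503E84.
0x14503E84 = 340803204.

340803204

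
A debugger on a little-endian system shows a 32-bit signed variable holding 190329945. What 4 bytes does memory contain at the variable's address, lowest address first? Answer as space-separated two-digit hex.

190329945 in hexadecimal, padded to 32 bits, is 0x0B583459.
Split into bytes (most-significant first): 0B 58 34 59.
In little-endian order the low byte comes first in memory.
So at ascending addresses the bytes are 59 34 58 0B.

59 34 58 0B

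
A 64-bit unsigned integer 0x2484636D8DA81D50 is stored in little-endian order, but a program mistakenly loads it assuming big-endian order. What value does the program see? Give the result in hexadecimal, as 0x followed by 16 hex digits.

0x501DA88D6D638424

Stored little-endian, the bytes at ascending addresses are 50 1D A8 8D 6D 63 84 24.
Read back as big-endian, the last byte is least significant, giving 0x501DA88D6D638424.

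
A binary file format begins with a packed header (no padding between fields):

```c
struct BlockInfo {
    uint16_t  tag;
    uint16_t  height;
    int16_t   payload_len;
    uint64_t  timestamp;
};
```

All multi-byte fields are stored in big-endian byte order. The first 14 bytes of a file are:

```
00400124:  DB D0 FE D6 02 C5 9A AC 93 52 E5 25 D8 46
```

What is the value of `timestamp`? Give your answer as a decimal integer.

`timestamp` follows `tag` (2 B), `height` (2 B), `payload_len` (2 B), so it starts at offset 2 + 2 + 2 = 6 and occupies 8 bytes.
Bytes at offsets 6..13: 9A AC 93 52 E5 25 D8 46.
Big-endian: lowest address holds the most-significant byte.
The bytes are already most-significant first: 0x9AAC9352E525D846.
0x9AAC9352E525D846 = 11145445162076198982.

11145445162076198982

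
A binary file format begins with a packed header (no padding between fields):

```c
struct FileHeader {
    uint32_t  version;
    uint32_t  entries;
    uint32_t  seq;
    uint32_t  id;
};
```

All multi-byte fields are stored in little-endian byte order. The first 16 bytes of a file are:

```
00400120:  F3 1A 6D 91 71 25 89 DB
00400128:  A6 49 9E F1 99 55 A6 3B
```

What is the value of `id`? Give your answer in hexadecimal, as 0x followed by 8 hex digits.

`id` follows `version` (4 B), `entries` (4 B), `seq` (4 B), so it starts at offset 4 + 4 + 4 = 12 and occupies 4 bytes.
Bytes at offsets 12..15: 99 55 A6 3B.
Little-endian stores the least-significant byte at the lowest address.
Reassemble most-significant byte first: 3B A6 55 99 → 0x3BA65599.

0x3BA65599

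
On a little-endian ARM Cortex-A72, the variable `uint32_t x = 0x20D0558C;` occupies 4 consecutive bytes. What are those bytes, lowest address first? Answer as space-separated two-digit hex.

8C 55 D0 20

Split into bytes (most-significant first): 20 D0 55 8C.
Little-endian: lowest address holds the least-significant byte.
So at ascending addresses the bytes are 8C 55 D0 20.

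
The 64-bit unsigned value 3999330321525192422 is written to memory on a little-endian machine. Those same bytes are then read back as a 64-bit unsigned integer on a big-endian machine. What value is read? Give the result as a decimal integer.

3999330321525192422 in 64-bit hexadecimal is 0x378079BCF1F536E6.
Stored little-endian, the bytes at ascending addresses are E6 36 F5 F1 BC 79 80 37.
Read back as big-endian, the last byte is least significant, giving 0xE636F5F1BC798037.
0xE636F5F1BC798037 = 16588716696063803447.

16588716696063803447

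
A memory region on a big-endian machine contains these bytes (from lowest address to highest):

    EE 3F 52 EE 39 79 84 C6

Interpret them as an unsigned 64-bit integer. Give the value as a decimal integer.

17167531487679579334

Big-endian stores the most-significant byte at the lowest address.
The bytes are already most-significant first: 0xEE3F52EE397984C6.
0xEE3F52EE397984C6 = 17167531487679579334.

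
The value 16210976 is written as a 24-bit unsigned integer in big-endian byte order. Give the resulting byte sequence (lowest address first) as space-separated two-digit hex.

16210976 in hexadecimal, padded to 24 bits, is 0xF75C20.
Split into bytes (most-significant first): F7 5C 20.
Big-endian stores the most-significant byte at the lowest address.
So the memory order matches the most-significant-first order: F7 5C 20.

F7 5C 20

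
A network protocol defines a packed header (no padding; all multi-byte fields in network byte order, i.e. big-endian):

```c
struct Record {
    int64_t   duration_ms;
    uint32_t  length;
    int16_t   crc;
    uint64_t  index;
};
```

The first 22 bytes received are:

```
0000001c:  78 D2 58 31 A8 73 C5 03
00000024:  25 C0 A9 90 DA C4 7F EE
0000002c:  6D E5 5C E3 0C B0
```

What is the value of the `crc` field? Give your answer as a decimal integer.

`crc` follows `duration_ms` (8 B), `length` (4 B), so it starts at offset 8 + 4 = 12 and occupies 2 bytes.
Bytes at offsets 12..13: DA C4.
In big-endian order the high byte comes first in memory.
The bytes are already most-significant first: 0xDAC4.
Top bit is set, so as a signed 16-bit value this is 0xDAC4 − 2^16 = -9532.

-9532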